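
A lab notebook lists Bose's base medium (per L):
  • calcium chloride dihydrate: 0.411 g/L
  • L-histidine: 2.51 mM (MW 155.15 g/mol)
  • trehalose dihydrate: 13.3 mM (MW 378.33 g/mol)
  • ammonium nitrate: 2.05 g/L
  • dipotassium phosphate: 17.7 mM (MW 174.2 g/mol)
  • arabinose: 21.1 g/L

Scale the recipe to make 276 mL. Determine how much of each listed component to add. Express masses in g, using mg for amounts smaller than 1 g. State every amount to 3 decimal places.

calcium chloride dihydrate 113.436 mg; L-histidine 107.482 mg; trehalose dihydrate 1.389 g; ammonium nitrate 565.800 mg; dipotassium phosphate 851.002 mg; arabinose 5.824 g

Scale factor relative to 1 L: 0.276.
calcium chloride dihydrate: 0.411 g/L × 0.276 L = 0.113436 g = 113.436 mg
L-histidine: 2.51 mmol/L × 155.15 mg/mmol × 0.276 L = 107.482 mg
trehalose dihydrate: 13.3 mmol/L × 378.33 g/mol × 0.276 L ÷ 1000 = 1.389 g
ammonium nitrate: 2.05 g/L × 0.276 L = 0.5658 g = 565.800 mg
dipotassium phosphate: 17.7 mmol/L × 174.2 mg/mmol × 0.276 L = 851.002 mg
arabinose: 21.1 g/L × 0.276 L = 5.824 g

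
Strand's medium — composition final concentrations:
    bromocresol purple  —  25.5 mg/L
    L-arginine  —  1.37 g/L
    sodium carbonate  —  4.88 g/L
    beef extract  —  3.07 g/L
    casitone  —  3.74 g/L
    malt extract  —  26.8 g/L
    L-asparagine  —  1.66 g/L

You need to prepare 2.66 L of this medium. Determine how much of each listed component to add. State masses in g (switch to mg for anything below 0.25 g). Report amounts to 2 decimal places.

Working volume: 2.66 L.
bromocresol purple: 25.5 mg/L × 2.66 L = 67.83 mg
L-arginine: 1.37 g/L × 2.66 L = 3.64 g
sodium carbonate: 4.88 g/L × 2.66 L = 12.98 g
beef extract: 3.07 g/L × 2.66 L = 8.17 g
casitone: 3.74 g/L × 2.66 L = 9.95 g
malt extract: 26.8 g/L × 2.66 L = 71.29 g
L-asparagine: 1.66 g/L × 2.66 L = 4.42 g

bromocresol purple 67.83 mg; L-arginine 3.64 g; sodium carbonate 12.98 g; beef extract 8.17 g; casitone 9.95 g; malt extract 71.29 g; L-asparagine 4.42 g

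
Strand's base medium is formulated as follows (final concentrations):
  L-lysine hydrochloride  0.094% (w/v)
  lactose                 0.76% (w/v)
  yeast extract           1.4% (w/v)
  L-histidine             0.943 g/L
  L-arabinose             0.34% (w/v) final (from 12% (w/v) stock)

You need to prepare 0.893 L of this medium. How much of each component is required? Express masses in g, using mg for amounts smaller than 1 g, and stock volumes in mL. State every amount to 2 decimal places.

L-lysine hydrochloride 839.42 mg; lactose 6.79 g; yeast extract 12.50 g; L-histidine 842.10 mg; L-arabinose 25.30 mL

Scale factor relative to 1 L: 0.893.
L-lysine hydrochloride: 0.094 g per 100 mL × 893 mL ÷ 100 = 0.83942 g = 839.42 mg
lactose: 0.76% w/v = 7.6 g/L → 7.6 × 0.893 L = 6.79 g
yeast extract: 1.4% w/v = 14 g/L → 14 × 0.893 L = 12.50 g
L-histidine: 0.943 g/L × 0.893 L = 0.842099 g = 842.10 mg
L-arabinose: C1V1 = C2V2 → 0.34% ÷ 12% × 893 mL = 25.30 mL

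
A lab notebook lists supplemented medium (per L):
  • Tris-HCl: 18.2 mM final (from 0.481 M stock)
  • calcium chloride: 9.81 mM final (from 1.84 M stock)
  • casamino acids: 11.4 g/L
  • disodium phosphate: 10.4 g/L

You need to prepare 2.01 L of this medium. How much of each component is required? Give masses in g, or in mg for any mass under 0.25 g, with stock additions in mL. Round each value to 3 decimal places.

Tris-HCl 76.054 mL; calcium chloride 10.716 mL; casamino acids 22.914 g; disodium phosphate 20.904 g

Scale factor relative to 1 L: 2.01.
Tris-HCl: C1V1 = C2V2 → 18.2 mM × 2010 mL ÷ 481 mM = 76.054 mL
calcium chloride: dilute stock: 9.81 mM × 2010 mL ÷ 1840 mM = 10.716 mL
casamino acids: 11.4 g/L × 2.01 L = 22.914 g
disodium phosphate: 10.4 g/L × 2.01 L = 20.904 g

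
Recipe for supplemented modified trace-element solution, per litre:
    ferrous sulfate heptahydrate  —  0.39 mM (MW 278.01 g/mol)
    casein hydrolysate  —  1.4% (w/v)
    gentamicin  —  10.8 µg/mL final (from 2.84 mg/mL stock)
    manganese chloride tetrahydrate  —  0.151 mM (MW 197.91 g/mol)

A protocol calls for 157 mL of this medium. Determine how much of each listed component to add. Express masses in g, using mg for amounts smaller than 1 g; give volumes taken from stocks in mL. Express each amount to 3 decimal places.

Target volume = 157 mL = 0.157 L.
ferrous sulfate heptahydrate: 0.39 mmol/L × 278.01 mg/mmol × 0.157 L = 17.023 mg
casein hydrolysate: 1.4 g per 100 mL × 157 mL ÷ 100 = 2.198 g
gentamicin: C1V1 = C2V2 → 10.8 µg/mL × 157 mL ÷ 2840 µg/mL = 0.597 mL
manganese chloride tetrahydrate: 0.151 mmol/L × 197.91 mg/mmol × 0.157 L = 4.692 mg

ferrous sulfate heptahydrate 17.023 mg; casein hydrolysate 2.198 g; gentamicin 0.597 mL; manganese chloride tetrahydrate 4.692 mg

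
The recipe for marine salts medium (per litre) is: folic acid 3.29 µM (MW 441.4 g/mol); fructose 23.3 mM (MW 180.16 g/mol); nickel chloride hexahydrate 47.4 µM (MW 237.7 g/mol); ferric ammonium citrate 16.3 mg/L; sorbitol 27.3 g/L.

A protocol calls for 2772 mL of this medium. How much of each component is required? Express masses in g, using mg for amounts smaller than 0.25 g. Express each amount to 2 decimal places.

Scale factor relative to 1 L: 2.772.
folic acid: 3.29 µmol/L × 441.4 g/mol × 2.772 L ÷ 1000 = 4.03 mg
fructose: 23.3 mmol/L × 180.16 g/mol × 2.772 L ÷ 1000 = 11.64 g
nickel chloride hexahydrate: 47.4 µmol/L × 237.7 g/mol × 2.772 L ÷ 1000 = 31.23 mg
ferric ammonium citrate: 16.3 mg/L × 2.772 L = 45.18 mg
sorbitol: 27.3 g/L × 2.772 L = 75.68 g

folic acid 4.03 mg; fructose 11.64 g; nickel chloride hexahydrate 31.23 mg; ferric ammonium citrate 45.18 mg; sorbitol 75.68 g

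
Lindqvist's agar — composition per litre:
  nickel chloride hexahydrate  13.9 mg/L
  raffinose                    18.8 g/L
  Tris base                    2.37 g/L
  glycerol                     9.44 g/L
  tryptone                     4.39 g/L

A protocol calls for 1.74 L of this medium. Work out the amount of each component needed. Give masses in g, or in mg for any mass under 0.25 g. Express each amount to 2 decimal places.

Scale factor relative to 1 L: 1.74.
nickel chloride hexahydrate: 13.9 mg/L × 1.74 L = 24.19 mg
raffinose: 18.8 g/L × 1.74 L = 32.71 g
Tris base: 2.37 g/L × 1.74 L = 4.12 g
glycerol: 9.44 g/L × 1.74 L = 16.43 g
tryptone: 4.39 g/L × 1.74 L = 7.64 g

nickel chloride hexahydrate 24.19 mg; raffinose 32.71 g; Tris base 4.12 g; glycerol 16.43 g; tryptone 7.64 g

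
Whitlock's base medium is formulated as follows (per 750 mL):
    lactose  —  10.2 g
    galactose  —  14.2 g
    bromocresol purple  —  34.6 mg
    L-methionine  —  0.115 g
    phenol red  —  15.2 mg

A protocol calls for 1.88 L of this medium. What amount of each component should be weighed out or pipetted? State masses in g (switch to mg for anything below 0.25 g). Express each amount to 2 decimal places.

lactose 25.57 g; galactose 35.59 g; bromocresol purple 86.73 mg; L-methionine 0.29 g; phenol red 38.10 mg

Scale factor = 1880 mL / 750 mL = 2.50667.
lactose: 10.2 g × (1880 mL / 750 mL) = 25.57 g
galactose: 14.2 g × (1880 mL / 750 mL) = 35.59 g
bromocresol purple: 34.6 mg × (1880 mL / 750 mL) = 86.73 mg
L-methionine: 0.115 g × (1880 mL / 750 mL) = 0.29 g
phenol red: 15.2 mg × (1880 mL / 750 mL) = 38.10 mg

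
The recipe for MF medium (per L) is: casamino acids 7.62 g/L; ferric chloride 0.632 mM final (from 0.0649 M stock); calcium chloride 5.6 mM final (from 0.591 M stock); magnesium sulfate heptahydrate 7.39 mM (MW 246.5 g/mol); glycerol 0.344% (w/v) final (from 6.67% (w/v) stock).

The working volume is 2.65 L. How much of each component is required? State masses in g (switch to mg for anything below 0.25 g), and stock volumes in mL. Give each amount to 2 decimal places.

Working volume: 2.65 L.
casamino acids: 7.62 g/L × 2.65 L = 20.19 g
ferric chloride: dilute stock: 0.632 mM × 2650 mL ÷ 64.9 mM = 25.81 mL
calcium chloride: C1V1 = C2V2 → 5.6 mM × 2650 mL ÷ 591 mM = 25.11 mL
magnesium sulfate heptahydrate: 7.39 mmol/L × 246.5 g/mol × 2.65 L ÷ 1000 = 4.83 g
glycerol: V = C2·V2/C1 = 0.344% ÷ 6.67% × 2650 mL = 136.67 mL

casamino acids 20.19 g; ferric chloride 25.81 mL; calcium chloride 25.11 mL; magnesium sulfate heptahydrate 4.83 g; glycerol 136.67 mL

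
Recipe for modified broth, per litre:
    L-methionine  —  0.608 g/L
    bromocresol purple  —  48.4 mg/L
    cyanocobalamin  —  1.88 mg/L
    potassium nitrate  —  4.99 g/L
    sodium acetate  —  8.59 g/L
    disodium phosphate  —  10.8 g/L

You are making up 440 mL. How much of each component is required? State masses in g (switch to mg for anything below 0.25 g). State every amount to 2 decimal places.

Scale factor relative to 1 L: 0.44.
L-methionine: 0.608 g/L × 0.44 L = 0.27 g
bromocresol purple: 48.4 mg/L × 0.44 L = 21.30 mg
cyanocobalamin: 1.88 mg/L × 0.44 L = 0.83 mg
potassium nitrate: 4.99 g/L × 0.44 L = 2.20 g
sodium acetate: 8.59 g/L × 0.44 L = 3.78 g
disodium phosphate: 10.8 g/L × 0.44 L = 4.75 g

L-methionine 0.27 g; bromocresol purple 21.30 mg; cyanocobalamin 0.83 mg; potassium nitrate 2.20 g; sodium acetate 3.78 g; disodium phosphate 4.75 g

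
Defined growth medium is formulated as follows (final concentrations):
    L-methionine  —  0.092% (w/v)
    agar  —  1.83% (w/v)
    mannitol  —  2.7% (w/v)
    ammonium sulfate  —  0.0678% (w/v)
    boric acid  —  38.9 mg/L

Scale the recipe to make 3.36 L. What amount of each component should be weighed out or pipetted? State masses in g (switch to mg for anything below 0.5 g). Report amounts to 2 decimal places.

L-methionine 3.09 g; agar 61.49 g; mannitol 90.72 g; ammonium sulfate 2.28 g; boric acid 130.70 mg

Scale factor relative to 1 L: 3.36.
L-methionine: 0.092 g per 100 mL × 3360 mL ÷ 100 = 3.09 g
agar: 1.83 g per 100 mL × 3360 mL ÷ 100 = 61.49 g
mannitol: 2.7% w/v = 27 g/L → 27 × 3.36 L = 90.72 g
ammonium sulfate: 0.0678 g per 100 mL × 3360 mL ÷ 100 = 2.28 g
boric acid: 38.9 mg/L × 3.36 L = 130.70 mg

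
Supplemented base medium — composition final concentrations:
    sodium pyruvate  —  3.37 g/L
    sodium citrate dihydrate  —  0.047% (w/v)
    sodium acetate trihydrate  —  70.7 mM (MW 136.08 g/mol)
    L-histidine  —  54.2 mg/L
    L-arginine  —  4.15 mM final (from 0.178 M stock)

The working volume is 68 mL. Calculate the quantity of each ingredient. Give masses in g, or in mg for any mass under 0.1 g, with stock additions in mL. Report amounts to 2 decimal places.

sodium pyruvate 0.23 g; sodium citrate dihydrate 31.96 mg; sodium acetate trihydrate 0.65 g; L-histidine 3.69 mg; L-arginine 1.59 mL

Target volume = 68 mL = 0.068 L.
sodium pyruvate: 3.37 g/L × 0.068 L = 0.23 g
sodium citrate dihydrate: 0.047 g per 100 mL × 68 mL ÷ 100 = 0.03196 g = 31.96 mg
sodium acetate trihydrate: 70.7 mmol/L × 136.08 g/mol × 0.068 L ÷ 1000 = 0.65 g
L-histidine: 54.2 mg/L × 0.068 L = 3.69 mg
L-arginine: C1V1 = C2V2 → 4.15 mM × 68 mL ÷ 178 mM = 1.59 mL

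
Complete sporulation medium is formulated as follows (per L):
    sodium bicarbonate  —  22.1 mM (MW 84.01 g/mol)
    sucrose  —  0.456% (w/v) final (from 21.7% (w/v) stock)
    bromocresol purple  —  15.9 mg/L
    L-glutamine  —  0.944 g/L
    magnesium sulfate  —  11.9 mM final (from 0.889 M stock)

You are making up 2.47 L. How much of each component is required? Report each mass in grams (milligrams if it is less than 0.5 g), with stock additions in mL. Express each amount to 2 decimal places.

sodium bicarbonate 4.59 g; sucrose 51.90 mL; bromocresol purple 39.27 mg; L-glutamine 2.33 g; magnesium sulfate 33.06 mL

Working volume: 2.47 L.
sodium bicarbonate: 22.1 mmol/L × 84.01 g/mol × 2.47 L ÷ 1000 = 4.59 g
sucrose: C1V1 = C2V2 → 0.456% ÷ 21.7% × 2470 mL = 51.90 mL
bromocresol purple: 15.9 mg/L × 2.47 L = 39.27 mg
L-glutamine: 0.944 g/L × 2.47 L = 2.33 g
magnesium sulfate: C1V1 = C2V2 → 11.9 mM × 2470 mL ÷ 889 mM = 33.06 mL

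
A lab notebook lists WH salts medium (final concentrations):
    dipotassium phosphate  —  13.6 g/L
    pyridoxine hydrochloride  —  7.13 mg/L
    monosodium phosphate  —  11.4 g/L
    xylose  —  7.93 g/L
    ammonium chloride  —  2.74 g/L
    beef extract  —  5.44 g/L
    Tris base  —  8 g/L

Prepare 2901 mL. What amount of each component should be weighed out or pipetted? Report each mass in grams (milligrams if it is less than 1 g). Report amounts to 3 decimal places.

dipotassium phosphate 39.454 g; pyridoxine hydrochloride 20.684 mg; monosodium phosphate 33.071 g; xylose 23.005 g; ammonium chloride 7.949 g; beef extract 15.781 g; Tris base 23.208 g

Working volume: 2901 mL = 2.901 L.
dipotassium phosphate: 13.6 g/L × 2.901 L = 39.454 g
pyridoxine hydrochloride: 7.13 mg/L × 2.901 L = 20.684 mg
monosodium phosphate: 11.4 g/L × 2.901 L = 33.071 g
xylose: 7.93 g/L × 2.901 L = 23.005 g
ammonium chloride: 2.74 g/L × 2.901 L = 7.949 g
beef extract: 5.44 g/L × 2.901 L = 15.781 g
Tris base: 8 g/L × 2.901 L = 23.208 g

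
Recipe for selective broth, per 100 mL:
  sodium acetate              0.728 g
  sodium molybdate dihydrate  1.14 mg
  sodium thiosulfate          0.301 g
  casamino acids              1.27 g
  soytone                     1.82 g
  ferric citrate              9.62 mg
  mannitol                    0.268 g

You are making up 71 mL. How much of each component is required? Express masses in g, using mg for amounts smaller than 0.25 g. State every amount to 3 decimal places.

sodium acetate 0.517 g; sodium molybdate dihydrate 0.809 mg; sodium thiosulfate 213.710 mg; casamino acids 0.902 g; soytone 1.292 g; ferric citrate 6.830 mg; mannitol 190.280 mg

Scale factor = 71 mL / 100 mL = 0.71.
sodium acetate: 0.728 g × (71 mL / 100 mL) = 0.517 g
sodium molybdate dihydrate: 1.14 mg × (71 mL / 100 mL) = 0.809 mg
sodium thiosulfate: 0.301 g × (71 mL / 100 mL) = 0.21371 g = 213.710 mg
casamino acids: 1.27 g × (71 mL / 100 mL) = 0.902 g
soytone: 1.82 g × (71 mL / 100 mL) = 1.292 g
ferric citrate: 9.62 mg × (71 mL / 100 mL) = 6.830 mg
mannitol: 0.268 g × (71 mL / 100 mL) = 0.19028 g = 190.280 mg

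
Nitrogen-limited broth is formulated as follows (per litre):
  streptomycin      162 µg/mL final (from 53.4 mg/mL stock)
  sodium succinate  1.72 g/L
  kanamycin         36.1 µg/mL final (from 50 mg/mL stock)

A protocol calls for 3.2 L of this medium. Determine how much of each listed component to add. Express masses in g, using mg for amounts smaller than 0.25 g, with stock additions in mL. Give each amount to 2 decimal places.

Scale factor relative to 1 L: 3.2.
streptomycin: V = C2·V2/C1 = 162 µg/mL × 3200 mL ÷ 53400 µg/mL = 9.71 mL
sodium succinate: 1.72 g/L × 3.2 L = 5.50 g
kanamycin: V = C2·V2/C1 = 36.1 µg/mL × 3200 mL ÷ 50000 µg/mL = 2.31 mL

streptomycin 9.71 mL; sodium succinate 5.50 g; kanamycin 2.31 mL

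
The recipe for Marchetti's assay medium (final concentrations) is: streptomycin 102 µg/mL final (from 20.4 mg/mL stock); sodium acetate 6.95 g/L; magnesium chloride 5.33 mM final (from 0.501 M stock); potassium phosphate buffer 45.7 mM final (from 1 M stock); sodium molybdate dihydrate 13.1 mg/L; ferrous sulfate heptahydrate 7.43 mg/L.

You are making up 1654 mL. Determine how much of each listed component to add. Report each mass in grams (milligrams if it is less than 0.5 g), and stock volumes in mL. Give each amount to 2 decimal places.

streptomycin 8.27 mL; sodium acetate 11.50 g; magnesium chloride 17.60 mL; potassium phosphate buffer 75.59 mL; sodium molybdate dihydrate 21.67 mg; ferrous sulfate heptahydrate 12.29 mg

Scale factor relative to 1 L: 1.654.
streptomycin: C1V1 = C2V2 → 102 µg/mL × 1654 mL ÷ 20400 µg/mL = 8.27 mL
sodium acetate: 6.95 g/L × 1.654 L = 11.50 g
magnesium chloride: dilute stock: 5.33 mM × 1654 mL ÷ 501 mM = 17.60 mL
potassium phosphate buffer: V = C2·V2/C1 = 45.7 mM × 1654 mL ÷ 1000 mM = 75.59 mL
sodium molybdate dihydrate: 13.1 mg/L × 1.654 L = 21.67 mg
ferrous sulfate heptahydrate: 7.43 mg/L × 1.654 L = 12.29 mg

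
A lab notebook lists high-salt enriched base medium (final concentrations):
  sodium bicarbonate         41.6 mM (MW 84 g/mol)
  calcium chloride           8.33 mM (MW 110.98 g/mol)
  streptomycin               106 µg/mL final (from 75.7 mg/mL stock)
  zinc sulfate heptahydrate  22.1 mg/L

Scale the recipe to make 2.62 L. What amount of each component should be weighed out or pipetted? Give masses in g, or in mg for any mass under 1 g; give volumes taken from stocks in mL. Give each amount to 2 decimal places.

Working volume: 2.62 L.
sodium bicarbonate: 41.6 mmol/L × 84 g/mol × 2.62 L ÷ 1000 = 9.16 g
calcium chloride: 8.33 mmol/L × 110.98 g/mol × 2.62 L ÷ 1000 = 2.42 g
streptomycin: C1V1 = C2V2 → 106 µg/mL × 2620 mL ÷ 75700 µg/mL = 3.67 mL
zinc sulfate heptahydrate: 22.1 mg/L × 2.62 L = 57.90 mg

sodium bicarbonate 9.16 g; calcium chloride 2.42 g; streptomycin 3.67 mL; zinc sulfate heptahydrate 57.90 mg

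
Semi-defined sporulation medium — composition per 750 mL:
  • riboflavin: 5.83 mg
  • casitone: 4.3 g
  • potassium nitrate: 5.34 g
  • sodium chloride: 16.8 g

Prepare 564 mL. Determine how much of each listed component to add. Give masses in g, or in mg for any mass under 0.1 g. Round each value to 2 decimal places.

Ratio of target to recipe volume: 564 / 750 = 0.752.
riboflavin: 5.83 mg × (564 mL / 750 mL) = 4.38 mg
casitone: 4.3 g × (564 mL / 750 mL) = 3.23 g
potassium nitrate: 5.34 g × (564 mL / 750 mL) = 4.02 g
sodium chloride: 16.8 g × (564 mL / 750 mL) = 12.63 g

riboflavin 4.38 mg; casitone 3.23 g; potassium nitrate 4.02 g; sodium chloride 12.63 g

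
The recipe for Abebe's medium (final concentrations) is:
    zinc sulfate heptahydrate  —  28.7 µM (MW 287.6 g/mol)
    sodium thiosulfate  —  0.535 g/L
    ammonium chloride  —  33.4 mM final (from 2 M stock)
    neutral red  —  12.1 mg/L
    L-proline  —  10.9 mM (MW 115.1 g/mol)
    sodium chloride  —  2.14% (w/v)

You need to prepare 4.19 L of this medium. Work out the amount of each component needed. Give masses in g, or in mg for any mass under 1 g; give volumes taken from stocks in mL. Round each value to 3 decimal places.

Working volume: 4.19 L.
zinc sulfate heptahydrate: 28.7 µmol/L × 287.6 g/mol × 4.19 L ÷ 1000 = 34.585 mg
sodium thiosulfate: 0.535 g/L × 4.19 L = 2.242 g
ammonium chloride: dilute stock: 33.4 mM × 4190 mL ÷ 2000 mM = 69.973 mL
neutral red: 12.1 mg/L × 4.19 L = 50.699 mg
L-proline: 10.9 mmol/L × 115.1 g/mol × 4.19 L ÷ 1000 = 5.257 g
sodium chloride: 2.14 g per 100 mL × 4190 mL ÷ 100 = 89.666 g

zinc sulfate heptahydrate 34.585 mg; sodium thiosulfate 2.242 g; ammonium chloride 69.973 mL; neutral red 50.699 mg; L-proline 5.257 g; sodium chloride 89.666 g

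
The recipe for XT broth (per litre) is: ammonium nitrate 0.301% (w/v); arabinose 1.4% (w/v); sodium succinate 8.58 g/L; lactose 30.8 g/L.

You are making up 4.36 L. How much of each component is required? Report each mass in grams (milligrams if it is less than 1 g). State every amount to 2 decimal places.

ammonium nitrate 13.12 g; arabinose 61.04 g; sodium succinate 37.41 g; lactose 134.29 g

Scale factor relative to 1 L: 4.36.
ammonium nitrate: 0.301% w/v = 3.01 g/L → 3.01 × 4.36 L = 13.12 g
arabinose: 1.4% w/v = 14 g/L → 14 × 4.36 L = 61.04 g
sodium succinate: 8.58 g/L × 4.36 L = 37.41 g
lactose: 30.8 g/L × 4.36 L = 134.29 g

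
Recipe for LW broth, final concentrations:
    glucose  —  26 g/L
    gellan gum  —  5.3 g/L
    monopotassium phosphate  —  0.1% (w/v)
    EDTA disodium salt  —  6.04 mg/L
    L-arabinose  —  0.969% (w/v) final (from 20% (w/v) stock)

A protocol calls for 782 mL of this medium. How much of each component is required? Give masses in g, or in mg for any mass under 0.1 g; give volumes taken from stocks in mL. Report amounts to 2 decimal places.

Scale factor relative to 1 L: 0.782.
glucose: 26 g/L × 0.782 L = 20.33 g
gellan gum: 5.3 g/L × 0.782 L = 4.14 g
monopotassium phosphate: 0.1 g per 100 mL × 782 mL ÷ 100 = 0.78 g
EDTA disodium salt: 6.04 mg/L × 0.782 L = 4.72 mg
L-arabinose: dilute stock: 0.969% ÷ 20% × 782 mL = 37.89 mL

glucose 20.33 g; gellan gum 4.14 g; monopotassium phosphate 0.78 g; EDTA disodium salt 4.72 mg; L-arabinose 37.89 mL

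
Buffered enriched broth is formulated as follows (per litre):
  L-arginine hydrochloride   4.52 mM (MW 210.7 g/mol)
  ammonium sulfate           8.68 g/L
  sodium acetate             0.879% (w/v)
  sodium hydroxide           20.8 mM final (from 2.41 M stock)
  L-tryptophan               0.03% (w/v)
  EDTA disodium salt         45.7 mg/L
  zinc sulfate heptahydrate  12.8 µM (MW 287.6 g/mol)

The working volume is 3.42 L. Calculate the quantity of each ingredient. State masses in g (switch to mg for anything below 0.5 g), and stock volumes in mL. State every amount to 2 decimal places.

Scale factor relative to 1 L: 3.42.
L-arginine hydrochloride: 4.52 mmol/L × 210.7 g/mol × 3.42 L ÷ 1000 = 3.26 g
ammonium sulfate: 8.68 g/L × 3.42 L = 29.69 g
sodium acetate: 0.879% w/v = 8.79 g/L → 8.79 × 3.42 L = 30.06 g
sodium hydroxide: V = C2·V2/C1 = 20.8 mM × 3420 mL ÷ 2410 mM = 29.52 mL
L-tryptophan: 0.03% w/v = 0.3 g/L → 0.3 × 3.42 L = 1.03 g
EDTA disodium salt: 45.7 mg/L × 3.42 L = 156.29 mg
zinc sulfate heptahydrate: 12.8 µmol/L × 287.6 g/mol × 3.42 L ÷ 1000 = 12.59 mg

L-arginine hydrochloride 3.26 g; ammonium sulfate 29.69 g; sodium acetate 30.06 g; sodium hydroxide 29.52 mL; L-tryptophan 1.03 g; EDTA disodium salt 156.29 mg; zinc sulfate heptahydrate 12.59 mg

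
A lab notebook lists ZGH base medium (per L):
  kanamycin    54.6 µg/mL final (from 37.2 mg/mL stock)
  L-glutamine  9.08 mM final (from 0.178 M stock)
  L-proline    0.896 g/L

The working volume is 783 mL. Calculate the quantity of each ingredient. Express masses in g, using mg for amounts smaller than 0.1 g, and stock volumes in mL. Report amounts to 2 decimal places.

Target volume = 783 mL = 0.783 L.
kanamycin: dilute stock: 54.6 µg/mL × 783 mL ÷ 37200 µg/mL = 1.15 mL
L-glutamine: V = C2·V2/C1 = 9.08 mM × 783 mL ÷ 178 mM = 39.94 mL
L-proline: 0.896 g/L × 0.783 L = 0.70 g

kanamycin 1.15 mL; L-glutamine 39.94 mL; L-proline 0.70 g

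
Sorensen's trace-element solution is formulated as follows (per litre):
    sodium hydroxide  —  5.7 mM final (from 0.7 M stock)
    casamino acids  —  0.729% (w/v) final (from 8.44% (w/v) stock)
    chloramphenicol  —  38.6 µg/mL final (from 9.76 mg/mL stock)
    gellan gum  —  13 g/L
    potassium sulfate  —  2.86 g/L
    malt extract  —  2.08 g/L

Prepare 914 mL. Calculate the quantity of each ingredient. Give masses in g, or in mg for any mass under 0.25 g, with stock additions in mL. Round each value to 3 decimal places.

Working volume: 914 mL = 0.914 L.
sodium hydroxide: V = C2·V2/C1 = 5.7 mM × 914 mL ÷ 700 mM = 7.443 mL
casamino acids: dilute stock: 0.729% ÷ 8.44% × 914 mL = 78.946 mL
chloramphenicol: dilute stock: 38.6 µg/mL × 914 mL ÷ 9760 µg/mL = 3.615 mL
gellan gum: 13 g/L × 0.914 L = 11.882 g
potassium sulfate: 2.86 g/L × 0.914 L = 2.614 g
malt extract: 2.08 g/L × 0.914 L = 1.901 g

sodium hydroxide 7.443 mL; casamino acids 78.946 mL; chloramphenicol 3.615 mL; gellan gum 11.882 g; potassium sulfate 2.614 g; malt extract 1.901 g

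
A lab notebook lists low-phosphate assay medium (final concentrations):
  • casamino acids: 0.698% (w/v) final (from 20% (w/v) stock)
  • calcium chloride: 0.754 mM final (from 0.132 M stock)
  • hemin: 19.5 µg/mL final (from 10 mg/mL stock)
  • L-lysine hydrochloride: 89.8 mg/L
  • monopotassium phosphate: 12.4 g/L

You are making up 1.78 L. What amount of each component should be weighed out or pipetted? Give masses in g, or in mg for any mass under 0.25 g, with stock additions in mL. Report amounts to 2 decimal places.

casamino acids 62.12 mL; calcium chloride 10.17 mL; hemin 3.47 mL; L-lysine hydrochloride 159.84 mg; monopotassium phosphate 22.07 g

Scale factor relative to 1 L: 1.78.
casamino acids: C1V1 = C2V2 → 0.698% ÷ 20% × 1780 mL = 62.12 mL
calcium chloride: V = C2·V2/C1 = 0.754 mM × 1780 mL ÷ 132 mM = 10.17 mL
hemin: dilute stock: 19.5 µg/mL × 1780 mL ÷ 10000 µg/mL = 3.47 mL
L-lysine hydrochloride: 89.8 mg/L × 1.78 L = 159.84 mg
monopotassium phosphate: 12.4 g/L × 1.78 L = 22.07 g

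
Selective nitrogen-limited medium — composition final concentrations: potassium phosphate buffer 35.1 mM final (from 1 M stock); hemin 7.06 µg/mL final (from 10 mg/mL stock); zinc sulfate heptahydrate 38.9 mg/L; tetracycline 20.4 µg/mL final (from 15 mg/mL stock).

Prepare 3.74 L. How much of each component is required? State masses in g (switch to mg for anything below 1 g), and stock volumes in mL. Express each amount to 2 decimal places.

potassium phosphate buffer 131.27 mL; hemin 2.64 mL; zinc sulfate heptahydrate 145.49 mg; tetracycline 5.09 mL

Working volume: 3.74 L.
potassium phosphate buffer: dilute stock: 35.1 mM × 3740 mL ÷ 1000 mM = 131.27 mL
hemin: dilute stock: 7.06 µg/mL × 3740 mL ÷ 10000 µg/mL = 2.64 mL
zinc sulfate heptahydrate: 38.9 mg/L × 3.74 L = 145.49 mg
tetracycline: dilute stock: 20.4 µg/mL × 3740 mL ÷ 15000 µg/mL = 5.09 mL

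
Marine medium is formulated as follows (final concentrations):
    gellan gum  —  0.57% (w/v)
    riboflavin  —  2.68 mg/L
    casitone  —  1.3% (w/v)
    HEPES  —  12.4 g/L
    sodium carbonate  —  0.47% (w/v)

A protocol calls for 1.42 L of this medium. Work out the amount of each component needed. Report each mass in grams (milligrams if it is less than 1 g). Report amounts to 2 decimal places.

gellan gum 8.09 g; riboflavin 3.81 mg; casitone 18.46 g; HEPES 17.61 g; sodium carbonate 6.67 g

Working volume: 1.42 L.
gellan gum: 0.57 g per 100 mL × 1420 mL ÷ 100 = 8.09 g
riboflavin: 2.68 mg/L × 1.42 L = 3.81 mg
casitone: 1.3 g per 100 mL × 1420 mL ÷ 100 = 18.46 g
HEPES: 12.4 g/L × 1.42 L = 17.61 g
sodium carbonate: 0.47% w/v = 4.7 g/L → 4.7 × 1.42 L = 6.67 g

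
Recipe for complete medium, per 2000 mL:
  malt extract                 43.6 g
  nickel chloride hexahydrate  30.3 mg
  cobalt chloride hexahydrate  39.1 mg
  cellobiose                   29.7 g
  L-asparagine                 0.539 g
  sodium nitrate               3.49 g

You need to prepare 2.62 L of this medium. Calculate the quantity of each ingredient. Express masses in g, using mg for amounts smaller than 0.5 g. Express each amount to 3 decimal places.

malt extract 57.116 g; nickel chloride hexahydrate 39.693 mg; cobalt chloride hexahydrate 51.221 mg; cellobiose 38.907 g; L-asparagine 0.706 g; sodium nitrate 4.572 g

Scale factor = 2620 mL / 2000 mL = 1.31.
malt extract: 43.6 g × (2620 mL / 2000 mL) = 57.116 g
nickel chloride hexahydrate: 30.3 mg × (2620 mL / 2000 mL) = 39.693 mg
cobalt chloride hexahydrate: 39.1 mg × (2620 mL / 2000 mL) = 51.221 mg
cellobiose: 29.7 g × (2620 mL / 2000 mL) = 38.907 g
L-asparagine: 0.539 g × (2620 mL / 2000 mL) = 0.706 g
sodium nitrate: 3.49 g × (2620 mL / 2000 mL) = 4.572 g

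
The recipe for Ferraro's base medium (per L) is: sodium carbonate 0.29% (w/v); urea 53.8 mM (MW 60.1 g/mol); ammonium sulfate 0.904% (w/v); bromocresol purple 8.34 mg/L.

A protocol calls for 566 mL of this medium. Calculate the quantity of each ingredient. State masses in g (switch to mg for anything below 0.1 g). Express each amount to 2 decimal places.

sodium carbonate 1.64 g; urea 1.83 g; ammonium sulfate 5.12 g; bromocresol purple 4.72 mg

Working volume: 566 mL = 0.566 L.
sodium carbonate: 0.29% w/v = 2.9 g/L → 2.9 × 0.566 L = 1.64 g
urea: 53.8 mmol/L × 60.1 g/mol × 0.566 L ÷ 1000 = 1.83 g
ammonium sulfate: 0.904 g per 100 mL × 566 mL ÷ 100 = 5.12 g
bromocresol purple: 8.34 mg/L × 0.566 L = 4.72 mg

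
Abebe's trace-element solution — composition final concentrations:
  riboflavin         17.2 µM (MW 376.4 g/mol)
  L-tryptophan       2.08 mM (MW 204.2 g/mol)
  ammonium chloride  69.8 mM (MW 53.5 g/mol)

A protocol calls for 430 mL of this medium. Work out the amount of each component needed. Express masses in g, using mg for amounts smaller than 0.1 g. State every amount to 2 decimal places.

Target volume = 430 mL = 0.43 L.
riboflavin: 17.2 µmol/L × 376.4 g/mol × 0.43 L ÷ 1000 = 2.78 mg
L-tryptophan: 2.08 mmol/L × 204.2 g/mol × 0.43 L ÷ 1000 = 0.18 g
ammonium chloride: 69.8 mmol/L × 53.5 g/mol × 0.43 L ÷ 1000 = 1.61 g

riboflavin 2.78 mg; L-tryptophan 0.18 g; ammonium chloride 1.61 g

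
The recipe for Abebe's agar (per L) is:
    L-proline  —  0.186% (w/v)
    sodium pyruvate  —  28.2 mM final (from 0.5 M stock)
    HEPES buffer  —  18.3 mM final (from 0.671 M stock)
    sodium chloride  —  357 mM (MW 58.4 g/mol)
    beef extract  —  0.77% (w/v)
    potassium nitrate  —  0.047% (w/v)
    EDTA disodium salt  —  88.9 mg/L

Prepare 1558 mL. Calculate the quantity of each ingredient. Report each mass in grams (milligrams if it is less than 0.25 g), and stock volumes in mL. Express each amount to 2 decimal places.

L-proline 2.90 g; sodium pyruvate 87.87 mL; HEPES buffer 42.49 mL; sodium chloride 32.48 g; beef extract 12.00 g; potassium nitrate 0.73 g; EDTA disodium salt 138.51 mg

Target volume = 1558 mL = 1.558 L.
L-proline: 0.186 g per 100 mL × 1558 mL ÷ 100 = 2.90 g
sodium pyruvate: dilute stock: 28.2 mM × 1558 mL ÷ 500 mM = 87.87 mL
HEPES buffer: C1V1 = C2V2 → 18.3 mM × 1558 mL ÷ 671 mM = 42.49 mL
sodium chloride: 357 mmol/L × 58.4 g/mol × 1.558 L ÷ 1000 = 32.48 g
beef extract: 0.77 g per 100 mL × 1558 mL ÷ 100 = 12.00 g
potassium nitrate: 0.047 g per 100 mL × 1558 mL ÷ 100 = 0.73 g
EDTA disodium salt: 88.9 mg/L × 1.558 L = 138.51 mg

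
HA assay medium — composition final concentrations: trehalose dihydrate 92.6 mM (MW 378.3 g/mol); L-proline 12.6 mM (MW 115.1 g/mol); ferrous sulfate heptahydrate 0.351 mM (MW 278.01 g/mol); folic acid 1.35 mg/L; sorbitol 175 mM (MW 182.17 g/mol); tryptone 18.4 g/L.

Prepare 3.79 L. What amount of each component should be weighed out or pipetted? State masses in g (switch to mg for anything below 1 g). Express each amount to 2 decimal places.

Working volume: 3.79 L.
trehalose dihydrate: 92.6 mmol/L × 378.3 g/mol × 3.79 L ÷ 1000 = 132.77 g
L-proline: 12.6 mmol/L × 115.1 g/mol × 3.79 L ÷ 1000 = 5.50 g
ferrous sulfate heptahydrate: 0.351 mmol/L × 278.01 mg/mmol × 3.79 L = 369.83 mg
folic acid: 1.35 mg/L × 3.79 L = 5.12 mg
sorbitol: 175 mmol/L × 182.17 g/mol × 3.79 L ÷ 1000 = 120.82 g
tryptone: 18.4 g/L × 3.79 L = 69.74 g

trehalose dihydrate 132.77 g; L-proline 5.50 g; ferrous sulfate heptahydrate 369.83 mg; folic acid 5.12 mg; sorbitol 120.82 g; tryptone 69.74 g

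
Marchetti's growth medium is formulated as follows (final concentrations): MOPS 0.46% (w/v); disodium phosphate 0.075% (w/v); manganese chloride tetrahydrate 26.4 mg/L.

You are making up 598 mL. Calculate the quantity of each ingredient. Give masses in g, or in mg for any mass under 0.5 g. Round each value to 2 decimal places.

Target volume = 598 mL = 0.598 L.
MOPS: 0.46% w/v = 4.6 g/L → 4.6 × 0.598 L = 2.75 g
disodium phosphate: 0.075 g per 100 mL × 598 mL ÷ 100 = 0.4485 g = 448.50 mg
manganese chloride tetrahydrate: 26.4 mg/L × 0.598 L = 15.79 mg

MOPS 2.75 g; disodium phosphate 448.50 mg; manganese chloride tetrahydrate 15.79 mg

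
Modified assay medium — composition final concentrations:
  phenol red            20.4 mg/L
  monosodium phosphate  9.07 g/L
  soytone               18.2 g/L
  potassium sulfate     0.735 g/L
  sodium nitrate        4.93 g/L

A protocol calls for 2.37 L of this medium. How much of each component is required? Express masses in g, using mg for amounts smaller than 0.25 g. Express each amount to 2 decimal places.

Scale factor relative to 1 L: 2.37.
phenol red: 20.4 mg/L × 2.37 L = 48.35 mg
monosodium phosphate: 9.07 g/L × 2.37 L = 21.50 g
soytone: 18.2 g/L × 2.37 L = 43.13 g
potassium sulfate: 0.735 g/L × 2.37 L = 1.74 g
sodium nitrate: 4.93 g/L × 2.37 L = 11.68 g

phenol red 48.35 mg; monosodium phosphate 21.50 g; soytone 43.13 g; potassium sulfate 1.74 g; sodium nitrate 11.68 g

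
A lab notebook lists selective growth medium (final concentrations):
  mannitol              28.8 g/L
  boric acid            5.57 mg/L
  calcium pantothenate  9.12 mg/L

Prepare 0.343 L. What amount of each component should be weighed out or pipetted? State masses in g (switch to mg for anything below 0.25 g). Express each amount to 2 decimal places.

Scale factor relative to 1 L: 0.343.
mannitol: 28.8 g/L × 0.343 L = 9.88 g
boric acid: 5.57 mg/L × 0.343 L = 1.91 mg
calcium pantothenate: 9.12 mg/L × 0.343 L = 3.13 mg

mannitol 9.88 g; boric acid 1.91 mg; calcium pantothenate 3.13 mg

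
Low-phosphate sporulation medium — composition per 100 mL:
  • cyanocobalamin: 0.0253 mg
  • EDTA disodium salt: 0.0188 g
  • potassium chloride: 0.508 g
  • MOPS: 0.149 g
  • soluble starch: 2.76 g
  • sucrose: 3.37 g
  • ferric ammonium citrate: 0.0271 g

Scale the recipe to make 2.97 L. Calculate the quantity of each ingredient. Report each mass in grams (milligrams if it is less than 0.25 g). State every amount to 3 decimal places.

cyanocobalamin 0.751 mg; EDTA disodium salt 0.558 g; potassium chloride 15.088 g; MOPS 4.425 g; soluble starch 81.972 g; sucrose 100.089 g; ferric ammonium citrate 0.805 g

Scale factor = 2970 mL / 100 mL = 29.7.
cyanocobalamin: 0.0253 mg × (2970 mL / 100 mL) = 0.751 mg
EDTA disodium salt: 0.0188 g × (2970 mL / 100 mL) = 0.558 g
potassium chloride: 0.508 g × (2970 mL / 100 mL) = 15.088 g
MOPS: 0.149 g × (2970 mL / 100 mL) = 4.425 g
soluble starch: 2.76 g × (2970 mL / 100 mL) = 81.972 g
sucrose: 3.37 g × (2970 mL / 100 mL) = 100.089 g
ferric ammonium citrate: 0.0271 g × (2970 mL / 100 mL) = 0.805 g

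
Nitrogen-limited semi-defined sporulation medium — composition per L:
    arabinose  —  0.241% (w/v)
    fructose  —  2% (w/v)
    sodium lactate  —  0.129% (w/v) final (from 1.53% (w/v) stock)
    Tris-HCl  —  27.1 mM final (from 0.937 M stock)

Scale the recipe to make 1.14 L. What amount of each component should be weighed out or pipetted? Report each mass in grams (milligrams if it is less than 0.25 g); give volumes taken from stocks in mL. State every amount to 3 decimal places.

Working volume: 1.14 L.
arabinose: 0.241% w/v = 2.41 g/L → 2.41 × 1.14 L = 2.747 g
fructose: 2 g per 100 mL × 1140 mL ÷ 100 = 22.800 g
sodium lactate: dilute stock: 0.129% ÷ 1.53% × 1140 mL = 96.118 mL
Tris-HCl: C1V1 = C2V2 → 27.1 mM × 1140 mL ÷ 937 mM = 32.971 mL

arabinose 2.747 g; fructose 22.800 g; sodium lactate 96.118 mL; Tris-HCl 32.971 mL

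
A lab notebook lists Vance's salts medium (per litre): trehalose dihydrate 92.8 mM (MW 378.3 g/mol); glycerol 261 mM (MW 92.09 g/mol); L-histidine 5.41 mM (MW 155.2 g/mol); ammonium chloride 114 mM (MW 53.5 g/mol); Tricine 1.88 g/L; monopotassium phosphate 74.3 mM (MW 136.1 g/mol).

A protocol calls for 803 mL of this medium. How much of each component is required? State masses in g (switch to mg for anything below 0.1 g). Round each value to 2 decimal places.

Working volume: 803 mL = 0.803 L.
trehalose dihydrate: 92.8 mmol/L × 378.3 g/mol × 0.803 L ÷ 1000 = 28.19 g
glycerol: 261 mmol/L × 92.09 g/mol × 0.803 L ÷ 1000 = 19.30 g
L-histidine: 5.41 mmol/L × 155.2 g/mol × 0.803 L ÷ 1000 = 0.67 g
ammonium chloride: 114 mmol/L × 53.5 g/mol × 0.803 L ÷ 1000 = 4.90 g
Tricine: 1.88 g/L × 0.803 L = 1.51 g
monopotassium phosphate: 74.3 mmol/L × 136.1 g/mol × 0.803 L ÷ 1000 = 8.12 g

trehalose dihydrate 28.19 g; glycerol 19.30 g; L-histidine 0.67 g; ammonium chloride 4.90 g; Tricine 1.51 g; monopotassium phosphate 8.12 g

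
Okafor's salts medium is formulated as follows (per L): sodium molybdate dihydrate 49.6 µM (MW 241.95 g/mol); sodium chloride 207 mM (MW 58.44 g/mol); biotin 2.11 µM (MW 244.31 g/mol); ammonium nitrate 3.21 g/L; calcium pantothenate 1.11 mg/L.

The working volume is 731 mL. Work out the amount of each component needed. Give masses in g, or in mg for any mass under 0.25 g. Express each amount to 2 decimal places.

sodium molybdate dihydrate 8.77 mg; sodium chloride 8.84 g; biotin 0.38 mg; ammonium nitrate 2.35 g; calcium pantothenate 0.81 mg

Target volume = 731 mL = 0.731 L.
sodium molybdate dihydrate: 49.6 µmol/L × 241.95 g/mol × 0.731 L ÷ 1000 = 8.77 mg
sodium chloride: 207 mmol/L × 58.44 g/mol × 0.731 L ÷ 1000 = 8.84 g
biotin: 2.11 µmol/L × 244.31 g/mol × 0.731 L ÷ 1000 = 0.38 mg
ammonium nitrate: 3.21 g/L × 0.731 L = 2.35 g
calcium pantothenate: 1.11 mg/L × 0.731 L = 0.81 mg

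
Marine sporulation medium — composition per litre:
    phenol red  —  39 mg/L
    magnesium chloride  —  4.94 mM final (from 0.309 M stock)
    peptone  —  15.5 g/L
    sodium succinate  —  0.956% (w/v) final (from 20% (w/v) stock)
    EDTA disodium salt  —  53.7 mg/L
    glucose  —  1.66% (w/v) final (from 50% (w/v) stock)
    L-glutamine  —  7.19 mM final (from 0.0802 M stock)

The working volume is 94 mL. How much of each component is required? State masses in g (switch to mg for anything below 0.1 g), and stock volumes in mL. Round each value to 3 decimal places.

phenol red 3.666 mg; magnesium chloride 1.503 mL; peptone 1.457 g; sodium succinate 4.493 mL; EDTA disodium salt 5.048 mg; glucose 3.121 mL; L-glutamine 8.427 mL

Working volume: 94 mL = 0.094 L.
phenol red: 39 mg/L × 0.094 L = 3.666 mg
magnesium chloride: dilute stock: 4.94 mM × 94 mL ÷ 309 mM = 1.503 mL
peptone: 15.5 g/L × 0.094 L = 1.457 g
sodium succinate: C1V1 = C2V2 → 0.956% ÷ 20% × 94 mL = 4.493 mL
EDTA disodium salt: 53.7 mg/L × 0.094 L = 5.048 mg
glucose: C1V1 = C2V2 → 1.66% ÷ 50% × 94 mL = 3.121 mL
L-glutamine: V = C2·V2/C1 = 7.19 mM × 94 mL ÷ 80.2 mM = 8.427 mL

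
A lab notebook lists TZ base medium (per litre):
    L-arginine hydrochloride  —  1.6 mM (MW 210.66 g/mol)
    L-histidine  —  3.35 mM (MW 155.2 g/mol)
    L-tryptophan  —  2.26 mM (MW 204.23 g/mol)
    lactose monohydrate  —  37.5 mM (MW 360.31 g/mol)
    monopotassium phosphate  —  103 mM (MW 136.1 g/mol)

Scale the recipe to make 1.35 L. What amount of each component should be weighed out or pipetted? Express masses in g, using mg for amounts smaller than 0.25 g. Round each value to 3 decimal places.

Working volume: 1.35 L.
L-arginine hydrochloride: 1.6 mmol/L × 210.66 g/mol × 1.35 L ÷ 1000 = 0.455 g
L-histidine: 3.35 mmol/L × 155.2 g/mol × 1.35 L ÷ 1000 = 0.702 g
L-tryptophan: 2.26 mmol/L × 204.23 g/mol × 1.35 L ÷ 1000 = 0.623 g
lactose monohydrate: 37.5 mmol/L × 360.31 g/mol × 1.35 L ÷ 1000 = 18.241 g
monopotassium phosphate: 103 mmol/L × 136.1 g/mol × 1.35 L ÷ 1000 = 18.925 g

L-arginine hydrochloride 0.455 g; L-histidine 0.702 g; L-tryptophan 0.623 g; lactose monohydrate 18.241 g; monopotassium phosphate 18.925 g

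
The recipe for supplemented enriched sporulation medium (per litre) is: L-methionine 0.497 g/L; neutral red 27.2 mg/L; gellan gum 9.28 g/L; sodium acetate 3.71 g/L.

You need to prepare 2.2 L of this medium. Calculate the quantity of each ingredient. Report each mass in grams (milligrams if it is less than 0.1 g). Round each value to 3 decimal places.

L-methionine 1.093 g; neutral red 59.840 mg; gellan gum 20.416 g; sodium acetate 8.162 g

Scale factor relative to 1 L: 2.2.
L-methionine: 0.497 g/L × 2.2 L = 1.093 g
neutral red: 27.2 mg/L × 2.2 L = 59.840 mg
gellan gum: 9.28 g/L × 2.2 L = 20.416 g
sodium acetate: 3.71 g/L × 2.2 L = 8.162 g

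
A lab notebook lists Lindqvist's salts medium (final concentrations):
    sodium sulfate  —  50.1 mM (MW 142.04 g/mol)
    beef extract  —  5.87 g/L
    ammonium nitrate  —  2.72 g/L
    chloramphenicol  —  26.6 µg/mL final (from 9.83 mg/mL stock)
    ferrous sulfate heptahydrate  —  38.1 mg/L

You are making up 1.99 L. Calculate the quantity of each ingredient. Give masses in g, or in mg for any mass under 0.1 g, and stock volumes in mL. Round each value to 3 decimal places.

Scale factor relative to 1 L: 1.99.
sodium sulfate: 50.1 mmol/L × 142.04 g/mol × 1.99 L ÷ 1000 = 14.161 g
beef extract: 5.87 g/L × 1.99 L = 11.681 g
ammonium nitrate: 2.72 g/L × 1.99 L = 5.413 g
chloramphenicol: V = C2·V2/C1 = 26.6 µg/mL × 1990 mL ÷ 9830 µg/mL = 5.385 mL
ferrous sulfate heptahydrate: 38.1 mg/L × 1.99 L = 75.819 mg

sodium sulfate 14.161 g; beef extract 11.681 g; ammonium nitrate 5.413 g; chloramphenicol 5.385 mL; ferrous sulfate heptahydrate 75.819 mg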